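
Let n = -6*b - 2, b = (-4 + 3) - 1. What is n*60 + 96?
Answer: 696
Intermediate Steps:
b = -2 (b = -1 - 1 = -2)
n = 10 (n = -6*(-2) - 2 = 12 - 2 = 10)
n*60 + 96 = 10*60 + 96 = 600 + 96 = 696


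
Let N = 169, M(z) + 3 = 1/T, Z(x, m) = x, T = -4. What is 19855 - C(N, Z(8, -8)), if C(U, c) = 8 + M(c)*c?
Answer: 19873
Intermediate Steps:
M(z) = -13/4 (M(z) = -3 + 1/(-4) = -3 + 1*(-¼) = -3 - ¼ = -13/4)
C(U, c) = 8 - 13*c/4
19855 - C(N, Z(8, -8)) = 19855 - (8 - 13/4*8) = 19855 - (8 - 26) = 19855 - 1*(-18) = 19855 + 18 = 19873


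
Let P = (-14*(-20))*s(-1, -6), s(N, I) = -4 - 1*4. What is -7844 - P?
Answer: -5604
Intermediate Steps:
s(N, I) = -8 (s(N, I) = -4 - 4 = -8)
P = -2240 (P = -14*(-20)*(-8) = 280*(-8) = -2240)
-7844 - P = -7844 - 1*(-2240) = -7844 + 2240 = -5604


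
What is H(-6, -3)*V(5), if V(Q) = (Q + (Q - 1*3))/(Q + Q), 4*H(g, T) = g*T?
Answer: 63/20 ≈ 3.1500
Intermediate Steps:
H(g, T) = T*g/4 (H(g, T) = (g*T)/4 = (T*g)/4 = T*g/4)
V(Q) = (-3 + 2*Q)/(2*Q) (V(Q) = (Q + (Q - 3))/((2*Q)) = (Q + (-3 + Q))*(1/(2*Q)) = (-3 + 2*Q)*(1/(2*Q)) = (-3 + 2*Q)/(2*Q))
H(-6, -3)*V(5) = ((1/4)*(-3)*(-6))*((-3/2 + 5)/5) = 9*((1/5)*(7/2))/2 = (9/2)*(7/10) = 63/20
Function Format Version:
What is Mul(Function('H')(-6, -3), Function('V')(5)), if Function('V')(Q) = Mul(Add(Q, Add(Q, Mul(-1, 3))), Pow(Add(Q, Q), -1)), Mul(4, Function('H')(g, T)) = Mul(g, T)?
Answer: Rational(63, 20) ≈ 3.1500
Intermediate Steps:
Function('H')(g, T) = Mul(Rational(1, 4), T, g) (Function('H')(g, T) = Mul(Rational(1, 4), Mul(g, T)) = Mul(Rational(1, 4), Mul(T, g)) = Mul(Rational(1, 4), T, g))
Function('V')(Q) = Mul(Rational(1, 2), Pow(Q, -1), Add(-3, Mul(2, Q))) (Function('V')(Q) = Mul(Add(Q, Add(Q, -3)), Pow(Mul(2, Q), -1)) = Mul(Add(Q, Add(-3, Q)), Mul(Rational(1, 2), Pow(Q, -1))) = Mul(Add(-3, Mul(2, Q)), Mul(Rational(1, 2), Pow(Q, -1))) = Mul(Rational(1, 2), Pow(Q, -1), Add(-3, Mul(2, Q))))
Mul(Function('H')(-6, -3), Function('V')(5)) = Mul(Mul(Rational(1, 4), -3, -6), Mul(Pow(5, -1), Add(Rational(-3, 2), 5))) = Mul(Rational(9, 2), Mul(Rational(1, 5), Rational(7, 2))) = Mul(Rational(9, 2), Rational(7, 10)) = Rational(63, 20)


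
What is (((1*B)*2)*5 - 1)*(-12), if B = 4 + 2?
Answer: -708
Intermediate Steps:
B = 6
(((1*B)*2)*5 - 1)*(-12) = (((1*6)*2)*5 - 1)*(-12) = ((6*2)*5 - 1)*(-12) = (12*5 - 1)*(-12) = (60 - 1)*(-12) = 59*(-12) = -708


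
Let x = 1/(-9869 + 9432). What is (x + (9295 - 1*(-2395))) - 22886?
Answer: -4892653/437 ≈ -11196.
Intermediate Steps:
x = -1/437 (x = 1/(-437) = -1/437 ≈ -0.0022883)
(x + (9295 - 1*(-2395))) - 22886 = (-1/437 + (9295 - 1*(-2395))) - 22886 = (-1/437 + (9295 + 2395)) - 22886 = (-1/437 + 11690) - 22886 = 5108529/437 - 22886 = -4892653/437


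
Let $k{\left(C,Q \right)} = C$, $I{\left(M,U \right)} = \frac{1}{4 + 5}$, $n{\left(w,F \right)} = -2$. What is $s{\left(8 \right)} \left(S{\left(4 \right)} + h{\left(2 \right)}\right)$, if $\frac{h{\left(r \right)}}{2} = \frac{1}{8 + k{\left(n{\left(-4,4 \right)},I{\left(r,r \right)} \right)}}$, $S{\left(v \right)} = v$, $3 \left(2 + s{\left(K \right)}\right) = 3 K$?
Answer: $26$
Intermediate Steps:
$I{\left(M,U \right)} = \frac{1}{9}$
$s{\left(K \right)} = -2 + K$ ($s{\left(K \right)} = -2 + \frac{3 K}{3} = -2 + K$)
$h{\left(r \right)} = \frac{1}{3}$ ($h{\left(r \right)} = \frac{2}{8 - 2} = \frac{2}{6} = 2 \cdot \frac{1}{6} = \frac{1}{3}$)
$s{\left(8 \right)} \left(S{\left(4 \right)} + h{\left(2 \right)}\right) = \left(-2 + 8\right) \left(4 + \frac{1}{3}\right) = 6 \cdot \frac{13}{3} = 26$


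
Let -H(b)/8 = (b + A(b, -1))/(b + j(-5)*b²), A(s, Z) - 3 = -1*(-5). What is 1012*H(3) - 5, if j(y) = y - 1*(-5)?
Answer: -89071/3 ≈ -29690.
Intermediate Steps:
j(y) = 5 + y (j(y) = y + 5 = 5 + y)
A(s, Z) = 8 (A(s, Z) = 3 - 1*(-5) = 3 + 5 = 8)
H(b) = -8*(8 + b)/b (H(b) = -8*(b + 8)/(b + (5 - 5)*b²) = -8*(8 + b)/(b + 0*b²) = -8*(8 + b)/(b + 0) = -8*(8 + b)/b)
1012*H(3) - 5 = 1012*(-8 - 64/3) - 5 = 1012*(-88/3) - 5 = -89056/3 - 5 = -89071/3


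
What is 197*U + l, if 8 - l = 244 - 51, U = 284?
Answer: 55763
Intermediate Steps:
l = -185 (l = 8 - (244 - 51) = 8 - 1*193 = 8 - 193 = -185)
197*U + l = 197*284 - 185 = 55948 - 185 = 55763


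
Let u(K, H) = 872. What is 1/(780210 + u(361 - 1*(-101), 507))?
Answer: 1/781082 ≈ 1.2803e-6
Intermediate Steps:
1/(780210 + u(361 - 1*(-101), 507)) = 1/(780210 + 872) = 1/781082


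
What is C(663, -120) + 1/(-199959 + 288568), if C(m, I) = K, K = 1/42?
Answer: 88651/3721578 ≈ 0.023821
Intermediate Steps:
K = 1/42 ≈ 0.023810
C(m, I) = 1/42
C(663, -120) + 1/(-199959 + 288568) = 1/42 + 1/(-199959 + 288568) = 1/42 + 1/88609 = 88651/3721578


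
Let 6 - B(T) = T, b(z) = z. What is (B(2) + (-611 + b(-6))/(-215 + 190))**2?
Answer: 514089/625 ≈ 822.54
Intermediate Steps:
B(T) = 6 - T
(B(2) + (-611 + b(-6))/(-215 + 190))**2 = ((6 - 1*2) + (-611 - 6)/(-215 + 190))**2 = ((6 - 2) - 617/(-25))**2 = (4 - 617*(-1/25))**2 = (4 + 617/25)**2 = (717/25)**2 = 514089/625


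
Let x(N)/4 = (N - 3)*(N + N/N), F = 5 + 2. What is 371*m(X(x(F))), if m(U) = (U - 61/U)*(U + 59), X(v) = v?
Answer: 1132440771/128 ≈ 8.8472e+6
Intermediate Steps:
F = 7
x(N) = 4*(1 + N)*(-3 + N) (x(N) = 4*((N - 3)*(N + N/N)) = 4*((-3 + N)*(N + 1)) = 4*((-3 + N)*(1 + N)) = 4*((1 + N)*(-3 + N)) = 4*(1 + N)*(-3 + N))
m(U) = (59 + U)*(U - 61/U) (m(U) = (U - 61/U)*(59 + U) = (59 + U)*(U - 61/U))
371*m(X(x(F))) = 371*(-61 + (-12 - 8*7 + 4*7**2)**2 - 3599/(-12 - 8*7 + 4*7**2) + 59*(-12 - 8*7 + 4*7**2)) = 371*(-61 + (-12 - 56 + 4*49)**2 - 3599/(-12 - 56 + 4*49) + 59*(-12 - 56 + 4*49)) = 371*(-61 + (-12 - 56 + 196)**2 - 3599/(-12 - 56 + 196) + 59*(-12 - 56 + 196)) = 371*(-61 + 128**2 - 3599/128 + 59*128) = 371*(-61 + 16384 - 3599*1/128 + 7552) = 371*(-61 + 16384 - 3599/128 + 7552) = 371*(3052401/128) = 1132440771/128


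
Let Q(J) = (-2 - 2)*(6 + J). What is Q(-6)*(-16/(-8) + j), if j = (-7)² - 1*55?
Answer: 0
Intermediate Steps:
j = -6 (j = 49 - 55 = -6)
Q(J) = -24 - 4*J (Q(J) = -4*(6 + J) = -24 - 4*J)
Q(-6)*(-16/(-8) + j) = (-24 - 4*(-6))*(-16/(-8) - 6) = (-24 + 24)*(-16*(-⅛) - 6) = 0*(2 - 6) = 0*(-4) = 0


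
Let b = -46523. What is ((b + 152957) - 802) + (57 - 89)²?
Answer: 106656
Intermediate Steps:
((b + 152957) - 802) + (57 - 89)² = ((-46523 + 152957) - 802) + (57 - 89)² = (106434 - 802) + (-32)² = 105632 + 1024 = 106656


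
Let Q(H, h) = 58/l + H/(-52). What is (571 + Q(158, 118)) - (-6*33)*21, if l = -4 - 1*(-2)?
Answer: 122121/26 ≈ 4697.0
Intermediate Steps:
l = -2 (l = -4 + 2 = -2)
Q(H, h) = -29 - H/52 (Q(H, h) = 58/(-2) + H/(-52) = 58*(-½) + H*(-1/52) = -29 - H/52)
(571 + Q(158, 118)) - (-6*33)*21 = (571 + (-29 - 1/52*158)) - (-6*33)*21 = (571 + (-29 - 79/26)) - (-198)*21 = (571 - 833/26) - 1*(-4158) = 14013/26 + 4158 = 122121/26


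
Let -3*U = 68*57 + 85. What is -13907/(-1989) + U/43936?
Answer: 608391809/87388704 ≈ 6.9619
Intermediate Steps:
U = -3961/3 (U = -(68*57 + 85)/3 = -(3876 + 85)/3 = -1/3*3961 = -3961/3 ≈ -1320.3)
-13907/(-1989) + U/43936 = -13907/(-1989) - 3961/3/43936 = -13907*(-1/1989) - 3961/3*1/43936 = 13907/1989 - 3961/131808 = 608391809/87388704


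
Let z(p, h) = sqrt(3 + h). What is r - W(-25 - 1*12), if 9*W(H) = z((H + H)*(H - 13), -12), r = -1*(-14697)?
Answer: 14697 - I/3 ≈ 14697.0 - 0.33333*I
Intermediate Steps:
r = 14697
W(H) = I/3 (W(H) = sqrt(3 - 12)/9 = sqrt(-9)/9 = (3*I)/9 = I/3)
r - W(-25 - 1*12) = 14697 - I/3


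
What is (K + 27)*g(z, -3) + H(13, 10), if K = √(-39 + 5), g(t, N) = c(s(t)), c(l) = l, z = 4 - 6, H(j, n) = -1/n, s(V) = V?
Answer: -541/10 - 2*I*√34 ≈ -54.1 - 11.662*I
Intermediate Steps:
z = -2
g(t, N) = t
K = I*√34 (K = √(-34) = I*√34 ≈ 5.8309*I)
(K + 27)*g(z, -3) + H(13, 10) = (I*√34 + 27)*(-2) - 1/10 = (27 + I*√34)*(-2) - 1*⅒ = (-54 - 2*I*√34) - ⅒ = -541/10 - 2*I*√34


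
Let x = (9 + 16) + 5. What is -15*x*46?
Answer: -20700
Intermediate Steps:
x = 30 (x = 25 + 5 = 30)
-15*x*46 = -15*30*46 = -450*46 = -20700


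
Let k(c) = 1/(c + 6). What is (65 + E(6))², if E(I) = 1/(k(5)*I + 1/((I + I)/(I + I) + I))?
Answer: 12404484/2809 ≈ 4416.0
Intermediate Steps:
k(c) = 1/(6 + c)
E(I) = 1/(1/(1 + I) + I/11) (E(I) = 1/(I/(6 + 5) + 1/((I + I)/(I + I) + I)) = 1/(I/11 + 1/((2*I)/((2*I)) + I)) = 1/(I/11 + 1/((2*I)*(1/(2*I)) + I)) = 1/(I/11 + 1/(1 + I)) = 1/(1/(1 + I) + I/11))
(65 + E(6))² = (65 + 11*(1 + 6)/(11 + 6 + 6²))² = (65 + 11*7/(11 + 6 + 36))² = (65 + 11*7/53)² = (65 + 11*(1/53)*7)² = (65 + 77/53)² = (3522/53)² = 12404484/2809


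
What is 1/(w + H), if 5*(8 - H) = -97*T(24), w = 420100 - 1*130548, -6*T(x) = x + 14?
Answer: 15/4341557 ≈ 3.4550e-6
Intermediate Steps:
T(x) = -7/3 - x/6 (T(x) = -(x + 14)/6 = -(14 + x)/6 = -7/3 - x/6)
w = 289552 (w = 420100 - 130548 = 289552)
H = -1723/15 (H = 8 - (-97)*(-7/3 - ⅙*24)/5 = 8 - (-97)*(-7/3 - 4)/5 = 8 - (-97)*(-19)/(5*3) = 8 - ⅕*1843/3 = 8 - 1843/15 = -1723/15 ≈ -114.87)
1/(w + H) = 1/(289552 - 1723/15) = 1/(4341557/15) = 15/4341557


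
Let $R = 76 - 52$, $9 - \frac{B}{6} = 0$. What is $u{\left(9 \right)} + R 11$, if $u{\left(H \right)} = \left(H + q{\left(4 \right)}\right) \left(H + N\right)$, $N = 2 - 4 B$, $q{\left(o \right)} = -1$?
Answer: $-1376$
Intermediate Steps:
$B = 54$ ($B = 54 - 0 = 54 + 0 = 54$)
$N = -214$ ($N = 2 - 216 = -214$)
$R = 24$
$u{\left(H \right)} = \left(-1 + H\right) \left(-214 + H\right)$ ($u{\left(H \right)} = \left(H - 1\right) \left(H - 214\right) = \left(-1 + H\right) \left(-214 + H\right)$)
$u{\left(9 \right)} + R 11 = \left(214 + 9^{2} - 1935\right) + 24 \cdot 11 = \left(214 + 81 - 1935\right) + 264 = -1640 + 264 = -1376$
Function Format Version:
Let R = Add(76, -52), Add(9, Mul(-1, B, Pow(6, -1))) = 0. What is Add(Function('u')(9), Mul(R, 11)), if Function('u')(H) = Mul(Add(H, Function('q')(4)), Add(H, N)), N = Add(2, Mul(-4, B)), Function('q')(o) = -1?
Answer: -1376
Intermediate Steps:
B = 54 (B = Add(54, Mul(-6, 0)) = Add(54, 0) = 54)
N = -214 (N = Add(2, Mul(-4, 54)) = Add(2, -216) = -214)
R = 24
Function('u')(H) = Mul(Add(-1, H), Add(-214, H)) (Function('u')(H) = Mul(Add(H, -1), Add(H, -214)) = Mul(Add(-1, H), Add(-214, H)))
Add(Function('u')(9), Mul(R, 11)) = Add(Add(214, Pow(9, 2), Mul(-215, 9)), Mul(24, 11)) = Add(Add(214, 81, -1935), 264) = Add(-1640, 264) = -1376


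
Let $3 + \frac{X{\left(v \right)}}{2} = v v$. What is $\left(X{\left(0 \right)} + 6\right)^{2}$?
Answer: $0$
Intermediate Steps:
$X{\left(v \right)} = -6 + 2 v^{2}$ ($X{\left(v \right)} = -6 + 2 v v = -6 + 2 v^{2}$)
$\left(X{\left(0 \right)} + 6\right)^{2} = \left(\left(-6 + 2 \cdot 0^{2}\right) + 6\right)^{2} = \left(\left(-6 + 2 \cdot 0\right) + 6\right)^{2} = \left(\left(-6 + 0\right) + 6\right)^{2} = \left(-6 + 6\right)^{2} = 0^{2} = 0$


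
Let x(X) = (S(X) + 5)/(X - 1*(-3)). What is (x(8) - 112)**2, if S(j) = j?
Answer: 1485961/121 ≈ 12281.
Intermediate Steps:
x(X) = (5 + X)/(3 + X) (x(X) = (X + 5)/(X - 1*(-3)) = (5 + X)/(X + 3) = (5 + X)/(3 + X))
(x(8) - 112)**2 = ((5 + 8)/(3 + 8) - 112)**2 = (13/11 - 112)**2 = (-1219/11)**2 = 1485961/121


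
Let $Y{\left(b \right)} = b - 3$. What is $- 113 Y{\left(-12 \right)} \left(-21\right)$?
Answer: $-35595$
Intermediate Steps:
$Y{\left(b \right)} = -3 + b$
$- 113 Y{\left(-12 \right)} \left(-21\right) = - 113 \left(-3 - 12\right) \left(-21\right) = \left(-113\right) \left(-15\right) \left(-21\right) = 1695 \left(-21\right) = -35595$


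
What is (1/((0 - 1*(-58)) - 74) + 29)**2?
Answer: 214369/256 ≈ 837.38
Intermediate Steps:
(1/((0 - 1*(-58)) - 74) + 29)**2 = (1/((0 + 58) - 74) + 29)**2 = (1/(58 - 74) + 29)**2 = (1/(-16) + 29)**2 = (-1/16 + 29)**2 = (463/16)**2 = 214369/256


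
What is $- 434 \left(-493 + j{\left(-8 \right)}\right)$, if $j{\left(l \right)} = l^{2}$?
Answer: $186186$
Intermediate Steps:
$- 434 \left(-493 + j{\left(-8 \right)}\right) = - 434 \left(-493 + \left(-8\right)^{2}\right) = - 434 \left(-493 + 64\right) = \left(-434\right) \left(-429\right) = 186186$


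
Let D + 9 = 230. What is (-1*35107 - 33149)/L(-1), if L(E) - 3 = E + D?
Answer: -68256/223 ≈ -306.08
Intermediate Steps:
D = 221 (D = -9 + 230 = 221)
L(E) = 224 + E (L(E) = 3 + (E + 221) = 3 + (221 + E) = 224 + E)
(-1*35107 - 33149)/L(-1) = (-1*35107 - 33149)/(224 - 1) = (-35107 - 33149)/223 = -68256*1/223 = -68256/223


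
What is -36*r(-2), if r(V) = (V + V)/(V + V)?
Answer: -36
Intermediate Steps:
r(V) = 1 (r(V) = (2*V)/((2*V)) = (2*V)*(1/(2*V)) = 1)
-36*r(-2) = -36*1 = -36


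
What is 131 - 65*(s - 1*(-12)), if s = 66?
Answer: -4939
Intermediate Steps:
131 - 65*(s - 1*(-12)) = 131 - 65*(66 - 1*(-12)) = 131 - 65*(66 + 12) = 131 - 65*78 = 131 - 5070 = -4939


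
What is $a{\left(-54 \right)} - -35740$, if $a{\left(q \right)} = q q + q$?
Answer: $38602$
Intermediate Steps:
$a{\left(q \right)} = q + q^{2}$ ($a{\left(q \right)} = q^{2} + q = q + q^{2}$)
$a{\left(-54 \right)} - -35740 = - 54 \left(1 - 54\right) - -35740 = \left(-54\right) \left(-53\right) + 35740 = 2862 + 35740 = 38602$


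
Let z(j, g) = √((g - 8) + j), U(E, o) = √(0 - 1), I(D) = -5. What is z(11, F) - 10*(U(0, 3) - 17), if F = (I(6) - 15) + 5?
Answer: 170 - 10*I + 2*I*√3 ≈ 170.0 - 6.5359*I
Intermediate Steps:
U(E, o) = I (U(E, o) = √(-1) = I)
F = -15 (F = (-5 - 15) + 5 = -20 + 5 = -15)
z(j, g) = √(-8 + g + j) (z(j, g) = √((-8 + g) + j) = √(-8 + g + j))
z(11, F) - 10*(U(0, 3) - 17) = √(-8 - 15 + 11) - 10*(I - 17) = √(-12) - 10*(-17 + I) = 2*I*√3 - (-170 + 10*I) = 2*I*√3 + (170 - 10*I) = 170 - 10*I + 2*I*√3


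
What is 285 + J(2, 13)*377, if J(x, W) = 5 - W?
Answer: -2731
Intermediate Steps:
285 + J(2, 13)*377 = 285 + (5 - 1*13)*377 = 285 + (5 - 13)*377 = 285 - 8*377 = 285 - 3016 = -2731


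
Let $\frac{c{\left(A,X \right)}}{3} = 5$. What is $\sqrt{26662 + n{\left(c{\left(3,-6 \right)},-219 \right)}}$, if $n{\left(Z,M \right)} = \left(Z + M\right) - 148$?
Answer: $\sqrt{26310} \approx 162.2$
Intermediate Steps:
$c{\left(A,X \right)} = 15$ ($c{\left(A,X \right)} = 3 \cdot 5 = 15$)
$n{\left(Z,M \right)} = -148 + M + Z$ ($n{\left(Z,M \right)} = \left(M + Z\right) - 148 = -148 + M + Z$)
$\sqrt{26662 + n{\left(c{\left(3,-6 \right)},-219 \right)}} = \sqrt{26662 - 352} = \sqrt{26310}$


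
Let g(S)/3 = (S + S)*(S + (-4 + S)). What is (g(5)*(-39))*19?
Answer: -133380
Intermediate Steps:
g(S) = 6*S*(-4 + 2*S) (g(S) = 3*((S + S)*(S + (-4 + S))) = 3*((2*S)*(-4 + 2*S)) = 3*(2*S*(-4 + 2*S)) = 6*S*(-4 + 2*S))
(g(5)*(-39))*19 = ((12*5*(-2 + 5))*(-39))*19 = ((12*5*3)*(-39))*19 = (180*(-39))*19 = -7020*19 = -133380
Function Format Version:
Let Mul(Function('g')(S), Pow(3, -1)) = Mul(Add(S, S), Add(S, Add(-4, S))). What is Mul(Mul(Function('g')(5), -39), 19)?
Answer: -133380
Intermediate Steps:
Function('g')(S) = Mul(6, S, Add(-4, Mul(2, S))) (Function('g')(S) = Mul(3, Mul(Add(S, S), Add(S, Add(-4, S)))) = Mul(3, Mul(Mul(2, S), Add(-4, Mul(2, S)))) = Mul(3, Mul(2, S, Add(-4, Mul(2, S)))) = Mul(6, S, Add(-4, Mul(2, S))))
Mul(Mul(Function('g')(5), -39), 19) = Mul(Mul(Mul(12, 5, Add(-2, 5)), -39), 19) = Mul(Mul(Mul(12, 5, 3), -39), 19) = Mul(Mul(180, -39), 19) = Mul(-7020, 19) = -133380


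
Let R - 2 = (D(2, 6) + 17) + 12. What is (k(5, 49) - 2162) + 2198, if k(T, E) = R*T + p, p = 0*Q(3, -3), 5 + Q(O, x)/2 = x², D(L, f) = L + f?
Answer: 231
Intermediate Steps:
Q(O, x) = -10 + 2*x²
p = 0 (p = 0*(-10 + 2*(-3)²) = 0*(-10 + 2*9) = 0*(-10 + 18) = 0*8 = 0)
R = 39 (R = 2 + (((2 + 6) + 17) + 12) = 2 + ((8 + 17) + 12) = 2 + (25 + 12) = 2 + 37 = 39)
k(T, E) = 39*T (k(T, E) = 39*T + 0 = 39*T)
(k(5, 49) - 2162) + 2198 = (39*5 - 2162) + 2198 = (195 - 2162) + 2198 = -1967 + 2198 = 231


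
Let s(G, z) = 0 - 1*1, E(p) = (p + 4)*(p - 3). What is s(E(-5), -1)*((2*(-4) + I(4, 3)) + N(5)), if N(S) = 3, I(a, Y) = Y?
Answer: 2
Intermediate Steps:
E(p) = (-3 + p)*(4 + p) (E(p) = (4 + p)*(-3 + p) = (-3 + p)*(4 + p))
s(G, z) = -1 (s(G, z) = 0 - 1 = -1)
s(E(-5), -1)*((2*(-4) + I(4, 3)) + N(5)) = -((2*(-4) + 3) + 3) = -((-8 + 3) + 3) = -(-5 + 3) = -1*(-2) = 2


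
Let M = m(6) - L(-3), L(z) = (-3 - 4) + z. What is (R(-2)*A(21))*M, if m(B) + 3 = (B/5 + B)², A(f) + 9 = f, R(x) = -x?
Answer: 35304/25 ≈ 1412.2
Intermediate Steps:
A(f) = -9 + f
L(z) = -7 + z
m(B) = -3 + 36*B²/25 (m(B) = -3 + (B/5 + B)² = -3 + (6*B/5)² = -3 + 36*B²/25)
M = 1471/25 (M = (-3 + (36/25)*6²) - (-7 - 3) = (-3 + (36/25)*36) - 1*(-10) = (-3 + 1296/25) + 10 = 1221/25 + 10 = 1471/25 ≈ 58.840)
(R(-2)*A(21))*M = ((-1*(-2))*(-9 + 21))*(1471/25) = (2*12)*(1471/25) = 24*(1471/25) = 35304/25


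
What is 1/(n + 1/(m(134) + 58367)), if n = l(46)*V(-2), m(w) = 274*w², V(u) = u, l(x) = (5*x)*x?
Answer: -4978311/105341060759 ≈ -4.7259e-5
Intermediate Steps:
l(x) = 5*x²
n = -21160 (n = (5*46²)*(-2) = (5*2116)*(-2) = 10580*(-2) = -21160)
1/(n + 1/(m(134) + 58367)) = 1/(-21160 + 1/(274*134² + 58367)) = 1/(-21160 + 1/(274*17956 + 58367)) = 1/(-21160 + 1/(4919944 + 58367)) = 1/(-21160 + 1/4978311) = 1/(-105341060759/4978311) = -4978311/105341060759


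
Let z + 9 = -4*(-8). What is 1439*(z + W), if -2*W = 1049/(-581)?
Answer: 39968225/1162 ≈ 34396.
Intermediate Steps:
W = 1049/1162 (W = -1049/(2*(-581)) = -1049*(-1)/(2*581) = -1/2*(-1049/581) = 1049/1162 ≈ 0.90275)
z = 23 (z = -9 - 4*(-8) = -9 + 32 = 23)
1439*(z + W) = 1439*(23 + 1049/1162) = 1439*(27775/1162) = 39968225/1162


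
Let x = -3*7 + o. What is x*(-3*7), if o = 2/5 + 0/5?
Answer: 2163/5 ≈ 432.60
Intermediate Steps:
o = ⅖ (o = 2*(⅕) + 0*(⅕) = ⅖ + 0 = ⅖ ≈ 0.40000)
x = -103/5 (x = -3*7 + ⅖ = -21 + ⅖ = -103/5 ≈ -20.600)
x*(-3*7) = -(-309)*7/5 = -103/5*(-21) = 2163/5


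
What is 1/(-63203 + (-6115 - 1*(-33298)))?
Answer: -1/36020 ≈ -2.7762e-5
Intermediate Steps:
1/(-63203 + (-6115 - 1*(-33298))) = 1/(-63203 + (-6115 + 33298)) = 1/(-63203 + 27183) = 1/(-36020) = -1/36020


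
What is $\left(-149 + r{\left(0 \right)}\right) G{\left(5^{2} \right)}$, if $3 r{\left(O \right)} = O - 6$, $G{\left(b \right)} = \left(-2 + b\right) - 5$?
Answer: $-2718$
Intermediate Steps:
$G{\left(b \right)} = -7 + b$
$r{\left(O \right)} = -2 + \frac{O}{3}$ ($r{\left(O \right)} = \frac{O - 6}{3} = \frac{-6 + O}{3} = -2 + \frac{O}{3}$)
$\left(-149 + r{\left(0 \right)}\right) G{\left(5^{2} \right)} = \left(-149 + \left(-2 + \frac{1}{3} \cdot 0\right)\right) \left(-7 + 5^{2}\right) = \left(-149 + \left(-2 + 0\right)\right) \left(-7 + 25\right) = \left(-149 - 2\right) 18 = \left(-151\right) 18 = -2718$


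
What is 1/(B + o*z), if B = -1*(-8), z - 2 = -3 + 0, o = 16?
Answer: -⅛ ≈ -0.12500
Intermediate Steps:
z = -1 (z = 2 + (-3 + 0) = 2 - 3 = -1)
B = 8
1/(B + o*z) = 1/(8 + 16*(-1)) = 1/(8 - 16) = 1/(-8) = -⅛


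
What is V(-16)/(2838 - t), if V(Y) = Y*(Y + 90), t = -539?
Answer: -1184/3377 ≈ -0.35061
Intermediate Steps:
V(Y) = Y*(90 + Y)
V(-16)/(2838 - t) = (-16*(90 - 16))/(2838 - 1*(-539)) = (-16*74)/(2838 + 539) = -1184/3377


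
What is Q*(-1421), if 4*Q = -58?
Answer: 41209/2 ≈ 20605.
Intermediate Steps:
Q = -29/2 (Q = (¼)*(-58) = -29/2 ≈ -14.500)
Q*(-1421) = -29/2*(-1421) = 41209/2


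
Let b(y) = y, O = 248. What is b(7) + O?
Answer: 255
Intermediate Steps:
b(7) + O = 7 + 248 = 255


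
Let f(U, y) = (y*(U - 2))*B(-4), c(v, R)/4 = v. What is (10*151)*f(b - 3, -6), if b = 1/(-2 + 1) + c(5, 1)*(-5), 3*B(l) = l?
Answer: -1280480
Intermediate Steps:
c(v, R) = 4*v
B(l) = l/3
b = -101 (b = 1/(-2 + 1) + (4*5)*(-5) = 1/(-1) + 20*(-5) = -1 - 100 = -101)
f(U, y) = -4*y*(-2 + U)/3 (f(U, y) = (y*(U - 2))*((⅓)*(-4)) = (y*(-2 + U))*(-4/3) = -4*y*(-2 + U)/3)
(10*151)*f(b - 3, -6) = (10*151)*((4/3)*(-6)*(2 - (-101 - 3))) = 1510*((4/3)*(-6)*(2 - 1*(-104))) = 1510*((4/3)*(-6)*(2 + 104)) = 1510*((4/3)*(-6)*106) = 1510*(-848) = -1280480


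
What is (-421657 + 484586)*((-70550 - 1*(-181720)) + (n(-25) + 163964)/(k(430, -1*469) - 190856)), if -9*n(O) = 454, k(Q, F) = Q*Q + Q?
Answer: 173918562475691/24867 ≈ 6.9940e+9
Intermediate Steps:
k(Q, F) = Q + Q² (k(Q, F) = Q² + Q = Q + Q²)
n(O) = -454/9 (n(O) = -⅑*454 = -454/9)
(-421657 + 484586)*((-70550 - 1*(-181720)) + (n(-25) + 163964)/(k(430, -1*469) - 190856)) = (-421657 + 484586)*((-70550 - 1*(-181720)) + (-454/9 + 163964)/(430*(1 + 430) - 190856)) = 62929*((-70550 + 181720) + 1475222/(9*(430*431 - 190856))) = 62929*(111170 + 1475222/(9*(185330 - 190856))) = 62929*(111170 + (1475222/9)/(-5526)) = 62929*(111170 + (1475222/9)*(-1/5526)) = 62929*(111170 - 737611/24867) = 62929*(2763726779/24867) = 173918562475691/24867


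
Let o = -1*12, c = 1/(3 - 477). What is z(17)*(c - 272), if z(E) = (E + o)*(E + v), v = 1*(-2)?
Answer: -3223225/158 ≈ -20400.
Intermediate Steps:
v = -2
c = -1/474 (c = 1/(-474) = -1/474 ≈ -0.0021097)
o = -12
z(E) = (-12 + E)*(-2 + E) (z(E) = (E - 12)*(E - 2) = (-12 + E)*(-2 + E))
z(17)*(c - 272) = (24 + 17² - 14*17)*(-1/474 - 272) = (24 + 289 - 238)*(-128929/474) = 75*(-128929/474) = -3223225/158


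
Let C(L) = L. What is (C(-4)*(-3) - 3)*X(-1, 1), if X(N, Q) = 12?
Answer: 108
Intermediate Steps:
(C(-4)*(-3) - 3)*X(-1, 1) = (-4*(-3) - 3)*12 = (12 - 3)*12 = 9*12 = 108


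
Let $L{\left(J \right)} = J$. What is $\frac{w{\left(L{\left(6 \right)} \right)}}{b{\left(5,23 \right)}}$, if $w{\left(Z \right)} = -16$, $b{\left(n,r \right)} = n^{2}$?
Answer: $- \frac{16}{25} \approx -0.64$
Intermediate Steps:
$\frac{w{\left(L{\left(6 \right)} \right)}}{b{\left(5,23 \right)}} = - \frac{16}{5^{2}} = - \frac{16}{25}$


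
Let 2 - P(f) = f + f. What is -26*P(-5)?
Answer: -312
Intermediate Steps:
P(f) = 2 - 2*f (P(f) = 2 - (f + f) = 2 - 2*f)
-26*P(-5) = -26*(2 - 2*(-5)) = -26*(2 + 10) = -26*12 = -312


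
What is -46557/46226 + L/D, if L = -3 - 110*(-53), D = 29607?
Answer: -1109054197/1368613182 ≈ -0.81035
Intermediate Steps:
L = 5827 (L = -3 + 5830 = 5827)
-46557/46226 + L/D = -46557/46226 + 5827/29607 = -1109054197/1368613182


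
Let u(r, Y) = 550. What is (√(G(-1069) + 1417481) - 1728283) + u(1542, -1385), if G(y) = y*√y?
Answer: -1727733 + √(1417481 - 1069*I*√1069) ≈ -1.7265e+6 - 14.677*I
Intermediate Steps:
G(y) = y^(3/2)
(√(G(-1069) + 1417481) - 1728283) + u(1542, -1385) = (√((-1069)^(3/2) + 1417481) - 1728283) + 550 = (√(-1069*I*√1069 + 1417481) - 1728283) + 550 = (√(1417481 - 1069*I*√1069) - 1728283) + 550 = (-1728283 + √(1417481 - 1069*I*√1069)) + 550 = -1727733 + √(1417481 - 1069*I*√1069)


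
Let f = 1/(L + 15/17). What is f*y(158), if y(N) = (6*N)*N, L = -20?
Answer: -2546328/325 ≈ -7834.9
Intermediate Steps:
y(N) = 6*N²
f = -17/325 (f = 1/(-20 + 15/17) = 1/(-325/17) = -17/325 ≈ -0.052308)
f*y(158) = -102*158²/325 = -102*24964/325 = -17/325*149784 = -2546328/325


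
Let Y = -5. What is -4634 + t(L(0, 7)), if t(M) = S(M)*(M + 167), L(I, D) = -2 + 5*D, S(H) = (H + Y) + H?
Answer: 7566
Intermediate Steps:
S(H) = -5 + 2*H (S(H) = (H - 5) + H = (-5 + H) + H = -5 + 2*H)
t(M) = (-5 + 2*M)*(167 + M) (t(M) = (-5 + 2*M)*(M + 167) = (-5 + 2*M)*(167 + M))
-4634 + t(L(0, 7)) = -4634 + (-5 + 2*(-2 + 5*7))*(167 + (-2 + 5*7)) = -4634 + (-5 + 2*(-2 + 35))*(167 + (-2 + 35)) = -4634 + (-5 + 2*33)*(167 + 33) = -4634 + (-5 + 66)*200 = -4634 + 61*200 = -4634 + 12200 = 7566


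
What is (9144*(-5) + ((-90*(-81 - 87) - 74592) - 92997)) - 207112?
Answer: -405301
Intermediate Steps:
(9144*(-5) + ((-90*(-81 - 87) - 74592) - 92997)) - 207112 = (-45720 + ((-90*(-168) - 74592) - 92997)) - 207112 = (-45720 + ((15120 - 74592) - 92997)) - 207112 = (-45720 + (-59472 - 92997)) - 207112 = (-45720 - 152469) - 207112 = -198189 - 207112 = -405301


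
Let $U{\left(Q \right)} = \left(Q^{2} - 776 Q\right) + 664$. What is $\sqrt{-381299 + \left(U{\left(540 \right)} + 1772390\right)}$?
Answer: $\sqrt{1264315} \approx 1124.4$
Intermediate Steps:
$U{\left(Q \right)} = 664 + Q^{2} - 776 Q$
$\sqrt{-381299 + \left(U{\left(540 \right)} + 1772390\right)} = \sqrt{-381299 + \left(\left(664 + 540^{2} - 419040\right) + 1772390\right)} = \sqrt{-381299 + \left(\left(664 + 291600 - 419040\right) + 1772390\right)} = \sqrt{-381299 + \left(-126776 + 1772390\right)} = \sqrt{-381299 + 1645614} = \sqrt{1264315}$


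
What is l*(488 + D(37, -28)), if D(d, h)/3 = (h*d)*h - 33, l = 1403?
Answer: 122640439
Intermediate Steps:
D(d, h) = -99 + 3*d*h**2 (D(d, h) = 3*((h*d)*h - 33) = 3*((d*h)*h - 33) = 3*(d*h**2 - 33) = 3*(-33 + d*h**2) = -99 + 3*d*h**2)
l*(488 + D(37, -28)) = 1403*(488 + (-99 + 3*37*(-28)**2)) = 1403*(488 + (-99 + 3*37*784)) = 1403*(488 + (-99 + 87024)) = 1403*(488 + 86925) = 1403*87413 = 122640439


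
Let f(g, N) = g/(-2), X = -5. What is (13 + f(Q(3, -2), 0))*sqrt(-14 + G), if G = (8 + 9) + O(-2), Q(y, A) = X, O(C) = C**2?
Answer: 31*sqrt(7)/2 ≈ 41.009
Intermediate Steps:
Q(y, A) = -5
f(g, N) = -g/2 (f(g, N) = g*(-1/2) = -g/2)
G = 21 (G = (8 + 9) + (-2)**2 = 17 + 4 = 21)
(13 + f(Q(3, -2), 0))*sqrt(-14 + G) = (13 - 1/2*(-5))*sqrt(-14 + 21) = (13 + 5/2)*sqrt(7) = 31*sqrt(7)/2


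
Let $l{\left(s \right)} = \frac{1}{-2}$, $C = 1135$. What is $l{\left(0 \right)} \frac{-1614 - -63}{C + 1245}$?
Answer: $\frac{1551}{4760} \approx 0.32584$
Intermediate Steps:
$l{\left(s \right)} = - \frac{1}{2}$
$l{\left(0 \right)} \frac{-1614 - -63}{C + 1245} = - \frac{\left(-1614 - -63\right) \frac{1}{1135 + 1245}}{2} = - \frac{\left(-1614 + 63\right) \frac{1}{2380}}{2} = - \frac{\left(-1551\right) \frac{1}{2380}}{2} = \left(- \frac{1}{2}\right) \left(- \frac{1551}{2380}\right) = \frac{1551}{4760}$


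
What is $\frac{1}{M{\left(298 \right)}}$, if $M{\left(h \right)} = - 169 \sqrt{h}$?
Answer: $- \frac{\sqrt{298}}{50362} \approx -0.00034277$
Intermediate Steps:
$\frac{1}{M{\left(298 \right)}} = \frac{1}{\left(-169\right) \sqrt{298}} = - \frac{\sqrt{298}}{50362}$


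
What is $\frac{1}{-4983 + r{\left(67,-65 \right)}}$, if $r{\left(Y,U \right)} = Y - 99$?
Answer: $- \frac{1}{5015} \approx -0.0001994$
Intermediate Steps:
$r{\left(Y,U \right)} = -99 + Y$
$\frac{1}{-4983 + r{\left(67,-65 \right)}} = \frac{1}{-4983 + \left(-99 + 67\right)} = \frac{1}{-4983 - 32} = \frac{1}{-5015} = - \frac{1}{5015}$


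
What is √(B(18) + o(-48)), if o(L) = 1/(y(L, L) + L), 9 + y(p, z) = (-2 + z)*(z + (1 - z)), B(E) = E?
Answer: 5*√8239/107 ≈ 4.2415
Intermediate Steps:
y(p, z) = -11 + z (y(p, z) = -9 + (-2 + z)*(z + (1 - z)) = -9 + (-2 + z)*1 = -9 + (-2 + z) = -11 + z)
o(L) = 1/(-11 + 2*L) (o(L) = 1/((-11 + L) + L) = 1/(-11 + 2*L))
√(B(18) + o(-48)) = √(18 + 1/(-11 + 2*(-48))) = √(18 + 1/(-11 - 96)) = √(18 + 1/(-107)) = √(18 - 1/107) = √(1925/107) = 5*√8239/107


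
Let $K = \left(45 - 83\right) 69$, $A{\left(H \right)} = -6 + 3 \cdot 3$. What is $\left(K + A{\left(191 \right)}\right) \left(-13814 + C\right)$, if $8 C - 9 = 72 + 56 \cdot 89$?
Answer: $\frac{276165693}{8} \approx 3.4521 \cdot 10^{7}$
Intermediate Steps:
$C = \frac{5065}{8}$ ($C = \frac{9}{8} + \frac{72 + 56 \cdot 89}{8} = \frac{9}{8} + \frac{72 + 4984}{8} = \frac{9}{8} + \frac{1}{8} \cdot 5056 = \frac{9}{8} + 632 = \frac{5065}{8} \approx 633.13$)
$A{\left(H \right)} = 3$ ($A{\left(H \right)} = -6 + 9 = 3$)
$K = -2622$ ($K = \left(-38\right) 69 = -2622$)
$\left(K + A{\left(191 \right)}\right) \left(-13814 + C\right) = \left(-2622 + 3\right) \left(-13814 + \frac{5065}{8}\right) = \left(-2619\right) \left(- \frac{105447}{8}\right) = \frac{276165693}{8}$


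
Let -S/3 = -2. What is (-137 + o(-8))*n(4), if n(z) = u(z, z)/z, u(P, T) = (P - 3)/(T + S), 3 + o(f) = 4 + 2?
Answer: -67/20 ≈ -3.3500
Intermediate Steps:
S = 6 (S = -3*(-2) = 6)
o(f) = 3 (o(f) = -3 + (4 + 2) = -3 + 6 = 3)
u(P, T) = (-3 + P)/(6 + T) (u(P, T) = (P - 3)/(T + 6) = (-3 + P)/(6 + T))
n(z) = (-3 + z)/(z*(6 + z)) (n(z) = ((-3 + z)/(6 + z))/z = (-3 + z)/(z*(6 + z)))
(-137 + o(-8))*n(4) = (-137 + 3)*((-3 + 4)/(4*(6 + 4))) = -67/(2*10) = -134*1/40 = -67/20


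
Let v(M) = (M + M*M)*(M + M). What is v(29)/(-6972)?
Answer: -4205/581 ≈ -7.2375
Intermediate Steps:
v(M) = 2*M*(M + M**2) (v(M) = (M + M**2)*(2*M) = 2*M*(M + M**2))
v(29)/(-6972) = (2*29**2*(1 + 29))/(-6972) = (2*841*30)*(-1/6972) = 50460*(-1/6972) = -4205/581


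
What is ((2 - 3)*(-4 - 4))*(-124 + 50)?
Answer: -592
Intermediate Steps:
((2 - 3)*(-4 - 4))*(-124 + 50) = -1*(-8)*(-74) = 8*(-74) = -592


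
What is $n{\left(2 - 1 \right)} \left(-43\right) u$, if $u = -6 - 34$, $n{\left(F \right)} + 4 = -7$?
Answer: $-18920$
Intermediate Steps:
$n{\left(F \right)} = -11$ ($n{\left(F \right)} = -4 - 7 = -11$)
$u = -40$ ($u = -6 - 34 = -40$)
$n{\left(2 - 1 \right)} \left(-43\right) u = \left(-11\right) \left(-43\right) \left(-40\right) = 473 \left(-40\right) = -18920$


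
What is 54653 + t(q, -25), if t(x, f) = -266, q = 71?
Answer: 54387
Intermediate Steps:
54653 + t(q, -25) = 54653 - 266 = 54387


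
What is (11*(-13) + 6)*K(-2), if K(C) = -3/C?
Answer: -411/2 ≈ -205.50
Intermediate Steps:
(11*(-13) + 6)*K(-2) = (11*(-13) + 6)*(-3/(-2)) = (-143 + 6)*(-3*(-1/2)) = -137*3/2 = -411/2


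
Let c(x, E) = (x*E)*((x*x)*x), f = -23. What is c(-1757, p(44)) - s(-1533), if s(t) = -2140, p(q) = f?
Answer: -219187045151083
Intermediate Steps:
p(q) = -23
c(x, E) = E*x⁴ (c(x, E) = (E*x)*(x²*x) = (E*x)*x³ = E*x⁴)
c(-1757, p(44)) - s(-1533) = -23*(-1757)⁴ - 1*(-2140) = -23*9529871528401 + 2140 = -219187045153223 + 2140 = -219187045151083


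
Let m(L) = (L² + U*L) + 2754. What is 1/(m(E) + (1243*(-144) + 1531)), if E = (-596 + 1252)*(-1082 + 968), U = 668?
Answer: 1/5542516237 ≈ 1.8042e-10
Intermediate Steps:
E = -74784 (E = 656*(-114) = -74784)
m(L) = 2754 + L² + 668*L (m(L) = (L² + 668*L) + 2754 = 2754 + L² + 668*L)
1/(m(E) + (1243*(-144) + 1531)) = 1/((2754 + (-74784)² + 668*(-74784)) + (1243*(-144) + 1531)) = 1/((2754 + 5592646656 - 49955712) + (-178992 + 1531)) = 1/(5542693698 - 177461) = 1/5542516237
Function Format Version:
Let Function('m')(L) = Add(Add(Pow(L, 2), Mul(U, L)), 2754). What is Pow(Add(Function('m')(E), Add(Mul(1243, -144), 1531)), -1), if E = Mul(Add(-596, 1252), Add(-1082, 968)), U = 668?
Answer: Rational(1, 5542516237) ≈ 1.8042e-10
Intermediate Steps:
E = -74784 (E = Mul(656, -114) = -74784)
Function('m')(L) = Add(2754, Pow(L, 2), Mul(668, L)) (Function('m')(L) = Add(Add(Pow(L, 2), Mul(668, L)), 2754) = Add(2754, Pow(L, 2), Mul(668, L)))
Pow(Add(Function('m')(E), Add(Mul(1243, -144), 1531)), -1) = Pow(Add(Add(2754, Pow(-74784, 2), Mul(668, -74784)), Add(Mul(1243, -144), 1531)), -1) = Pow(Add(Add(2754, 5592646656, -49955712), Add(-178992, 1531)), -1) = Pow(Add(5542693698, -177461), -1) = Pow(5542516237, -1) = Rational(1, 5542516237)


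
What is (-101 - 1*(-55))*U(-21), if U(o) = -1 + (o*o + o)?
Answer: -19274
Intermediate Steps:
U(o) = -1 + o + o**2 (U(o) = -1 + (o**2 + o) = -1 + (o + o**2) = -1 + o + o**2)
(-101 - 1*(-55))*U(-21) = (-101 - 1*(-55))*(-1 - 21 + (-21)**2) = (-101 + 55)*(-1 - 21 + 441) = -46*419 = -19274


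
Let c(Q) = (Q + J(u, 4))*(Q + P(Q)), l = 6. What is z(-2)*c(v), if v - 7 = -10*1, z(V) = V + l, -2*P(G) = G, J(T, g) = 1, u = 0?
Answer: 12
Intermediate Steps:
P(G) = -G/2
z(V) = 6 + V (z(V) = V + 6 = 6 + V)
v = -3 (v = 7 - 10*1 = 7 - 10 = -3)
c(Q) = Q*(1 + Q)/2 (c(Q) = (Q + 1)*(Q - Q/2) = (1 + Q)*(Q/2) = Q*(1 + Q)/2)
z(-2)*c(v) = (6 - 2)*((½)*(-3)*(1 - 3)) = 4*((½)*(-3)*(-2)) = 4*3 = 12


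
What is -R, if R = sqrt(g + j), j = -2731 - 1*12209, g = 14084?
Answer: -2*I*sqrt(214) ≈ -29.257*I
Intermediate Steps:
j = -14940 (j = -2731 - 12209 = -14940)
R = 2*I*sqrt(214) (R = sqrt(14084 - 14940) = sqrt(-856) = 2*I*sqrt(214) ≈ 29.257*I)
-R = -2*I*sqrt(214)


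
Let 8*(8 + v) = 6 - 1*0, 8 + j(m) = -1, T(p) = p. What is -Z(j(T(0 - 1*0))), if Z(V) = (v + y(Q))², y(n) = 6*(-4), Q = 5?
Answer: -15625/16 ≈ -976.56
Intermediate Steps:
j(m) = -9 (j(m) = -8 - 1 = -9)
y(n) = -24
v = -29/4 (v = -8 + (6 - 1*0)/8 = -8 + (6 + 0)/8 = -8 + (⅛)*6 = -8 + ¾ = -29/4 ≈ -7.2500)
Z(V) = 15625/16 (Z(V) = (-29/4 - 24)² = (-125/4)² = 15625/16)
-Z(j(T(0 - 1*0))) = -1*15625/16 = -15625/16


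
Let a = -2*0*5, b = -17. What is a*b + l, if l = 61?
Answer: 61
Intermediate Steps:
a = 0 (a = 0*5 = 0)
a*b + l = 0*(-17) + 61 = 0 + 61 = 61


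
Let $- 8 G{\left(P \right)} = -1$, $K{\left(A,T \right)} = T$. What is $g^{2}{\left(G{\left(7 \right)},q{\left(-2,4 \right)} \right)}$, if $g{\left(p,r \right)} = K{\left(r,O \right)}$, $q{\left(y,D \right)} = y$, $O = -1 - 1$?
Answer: $4$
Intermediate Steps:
$O = -2$ ($O = -1 - 1 = -2$)
$G{\left(P \right)} = \frac{1}{8}$ ($G{\left(P \right)} = \left(- \frac{1}{8}\right) \left(-1\right) = \frac{1}{8}$)
$g{\left(p,r \right)} = -2$
$g^{2}{\left(G{\left(7 \right)},q{\left(-2,4 \right)} \right)} = \left(-2\right)^{2} = 4$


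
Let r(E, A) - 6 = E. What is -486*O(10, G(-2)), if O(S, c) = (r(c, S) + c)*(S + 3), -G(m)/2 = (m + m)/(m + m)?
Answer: -12636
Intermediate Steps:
r(E, A) = 6 + E
G(m) = -2 (G(m) = -2*(m + m)/(m + m) = -2*2*m/(2*m) = -2*2*m*1/(2*m) = -2*1 = -2)
O(S, c) = (3 + S)*(6 + 2*c) (O(S, c) = ((6 + c) + c)*(S + 3) = (6 + 2*c)*(3 + S) = (3 + S)*(6 + 2*c))
-486*O(10, G(-2)) = -486*(18 + 6*(-2) + 10*(-2) + 10*(6 - 2)) = -486*(18 - 12 - 20 + 10*4) = -486*(18 - 12 - 20 + 40) = -486*26 = -12636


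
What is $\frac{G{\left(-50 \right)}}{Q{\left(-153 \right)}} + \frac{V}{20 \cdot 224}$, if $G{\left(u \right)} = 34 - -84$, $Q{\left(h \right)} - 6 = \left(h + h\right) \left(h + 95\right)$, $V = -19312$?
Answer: $- \frac{10698019}{2485560} \approx -4.3041$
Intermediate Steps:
$Q{\left(h \right)} = 6 + 2 h \left(95 + h\right)$ ($Q{\left(h \right)} = 6 + \left(h + h\right) \left(h + 95\right) = 6 + 2 h \left(95 + h\right)$)
$G{\left(u \right)} = 118$ ($G{\left(u \right)} = 34 + 84 = 118$)
$\frac{G{\left(-50 \right)}}{Q{\left(-153 \right)}} + \frac{V}{20 \cdot 224} = \frac{118}{6 + 2 \left(-153\right)^{2} + 190 \left(-153\right)} - \frac{19312}{20 \cdot 224} = \frac{118}{6 + 2 \cdot 23409 - 29070} - \frac{19312}{4480} = \frac{118}{6 + 46818 - 29070} - \frac{1207}{280} = \frac{118}{17754} - \frac{1207}{280} = 118 \cdot \frac{1}{17754} - \frac{1207}{280} = \frac{59}{8877} - \frac{1207}{280} = - \frac{10698019}{2485560}$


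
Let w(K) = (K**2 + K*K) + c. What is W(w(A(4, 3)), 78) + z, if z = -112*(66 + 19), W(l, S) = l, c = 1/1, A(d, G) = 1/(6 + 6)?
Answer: -685367/72 ≈ -9519.0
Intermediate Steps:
A(d, G) = 1/12
c = 1
w(K) = 1 + 2*K**2 (w(K) = (K**2 + K*K) + 1 = (K**2 + K**2) + 1 = 2*K**2 + 1 = 1 + 2*K**2)
z = -9520 (z = -112*85 = -9520)
W(w(A(4, 3)), 78) + z = (1 + 2*(1/12)**2) - 9520 = (1 + 2*(1/144)) - 9520 = (1 + 1/72) - 9520 = 73/72 - 9520 = -685367/72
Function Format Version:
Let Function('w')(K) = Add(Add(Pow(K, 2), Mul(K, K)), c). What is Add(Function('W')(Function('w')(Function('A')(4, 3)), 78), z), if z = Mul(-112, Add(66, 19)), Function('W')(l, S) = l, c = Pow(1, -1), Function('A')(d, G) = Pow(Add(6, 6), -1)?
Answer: Rational(-685367, 72) ≈ -9519.0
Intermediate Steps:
Function('A')(d, G) = Rational(1, 12) (Function('A')(d, G) = Pow(12, -1) = Rational(1, 12))
c = 1
Function('w')(K) = Add(1, Mul(2, Pow(K, 2))) (Function('w')(K) = Add(Add(Pow(K, 2), Mul(K, K)), 1) = Add(Add(Pow(K, 2), Pow(K, 2)), 1) = Add(Mul(2, Pow(K, 2)), 1) = Add(1, Mul(2, Pow(K, 2))))
z = -9520 (z = Mul(-112, 85) = -9520)
Add(Function('W')(Function('w')(Function('A')(4, 3)), 78), z) = Add(Add(1, Mul(2, Pow(Rational(1, 12), 2))), -9520) = Add(Add(1, Mul(2, Rational(1, 144))), -9520) = Add(Add(1, Rational(1, 72)), -9520) = Add(Rational(73, 72), -9520) = Rational(-685367, 72)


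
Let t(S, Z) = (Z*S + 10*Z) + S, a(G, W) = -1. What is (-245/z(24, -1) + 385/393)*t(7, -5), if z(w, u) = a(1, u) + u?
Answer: -1261715/131 ≈ -9631.4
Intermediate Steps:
z(w, u) = -1 + u
t(S, Z) = S + 10*Z + S*Z (t(S, Z) = (S*Z + 10*Z) + S = (10*Z + S*Z) + S = S + 10*Z + S*Z)
(-245/z(24, -1) + 385/393)*t(7, -5) = (-245/(-1 - 1) + 385/393)*(7 + 10*(-5) + 7*(-5)) = (-245/(-2) + 385*(1/393))*(7 - 50 - 35) = (-245*(-½) + 385/393)*(-78) = (245/2 + 385/393)*(-78) = (97055/786)*(-78) = -1261715/131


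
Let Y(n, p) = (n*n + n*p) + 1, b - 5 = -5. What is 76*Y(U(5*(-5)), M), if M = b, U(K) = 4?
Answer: 1292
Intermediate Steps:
b = 0 (b = 5 - 5 = 0)
M = 0
Y(n, p) = 1 + n² + n*p (Y(n, p) = (n² + n*p) + 1 = 1 + n² + n*p)
76*Y(U(5*(-5)), M) = 76*(1 + 4² + 4*0) = 76*(1 + 16 + 0) = 76*17 = 1292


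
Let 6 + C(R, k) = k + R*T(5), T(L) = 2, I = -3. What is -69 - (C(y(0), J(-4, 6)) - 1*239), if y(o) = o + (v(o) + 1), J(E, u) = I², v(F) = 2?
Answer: 161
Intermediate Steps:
J(E, u) = 9 (J(E, u) = (-3)² = 9)
y(o) = 3 + o (y(o) = o + (2 + 1) = o + 3 = 3 + o)
C(R, k) = -6 + k + 2*R (C(R, k) = -6 + (k + R*2) = -6 + (k + 2*R) = -6 + k + 2*R)
-69 - (C(y(0), J(-4, 6)) - 1*239) = -69 - ((-6 + 9 + 2*(3 + 0)) - 1*239) = -69 - ((-6 + 9 + 2*3) - 239) = -69 - ((-6 + 9 + 6) - 239) = -69 - (9 - 239) = -69 - 1*(-230) = -69 + 230 = 161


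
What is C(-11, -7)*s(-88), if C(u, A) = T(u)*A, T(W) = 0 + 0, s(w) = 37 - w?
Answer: 0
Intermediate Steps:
T(W) = 0
C(u, A) = 0 (C(u, A) = 0*A = 0)
C(-11, -7)*s(-88) = 0*(37 - 1*(-88)) = 0*(37 + 88) = 0*125 = 0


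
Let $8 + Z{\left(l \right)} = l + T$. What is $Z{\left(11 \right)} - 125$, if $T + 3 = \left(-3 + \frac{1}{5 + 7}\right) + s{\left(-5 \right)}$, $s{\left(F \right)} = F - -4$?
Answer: $- \frac{1547}{12} \approx -128.92$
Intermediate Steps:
$s{\left(F \right)} = 4 + F$ ($s{\left(F \right)} = F + 4 = 4 + F$)
$T = - \frac{83}{12}$ ($T = -3 + \left(\left(-3 + \frac{1}{5 + 7}\right) + \left(4 - 5\right)\right) = -3 - \left(4 - \frac{1}{12}\right) = -3 + \left(\left(-3 + \frac{1}{12}\right) - 1\right) = -3 - \frac{47}{12} = - \frac{83}{12} \approx -6.9167$)
$Z{\left(l \right)} = - \frac{179}{12} + l$ ($Z{\left(l \right)} = -8 + \left(l - \frac{83}{12}\right) = -8 + \left(- \frac{83}{12} + l\right) = - \frac{179}{12} + l$)
$Z{\left(11 \right)} - 125 = \left(- \frac{179}{12} + 11\right) - 125 = - \frac{47}{12} - 125 = - \frac{1547}{12}$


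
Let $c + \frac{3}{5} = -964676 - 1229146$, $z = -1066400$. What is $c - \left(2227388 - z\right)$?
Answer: $- \frac{27438053}{5} \approx -5.4876 \cdot 10^{6}$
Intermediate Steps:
$c = - \frac{10969113}{5}$ ($c = - \frac{3}{5} - 2193822 = - \frac{10969113}{5} \approx -2.1938 \cdot 10^{6}$)
$c - \left(2227388 - z\right) = - \frac{10969113}{5} - \left(2227388 - -1066400\right) = - \frac{10969113}{5} - \left(2227388 + 1066400\right) = - \frac{10969113}{5} - 3293788 = - \frac{27438053}{5}$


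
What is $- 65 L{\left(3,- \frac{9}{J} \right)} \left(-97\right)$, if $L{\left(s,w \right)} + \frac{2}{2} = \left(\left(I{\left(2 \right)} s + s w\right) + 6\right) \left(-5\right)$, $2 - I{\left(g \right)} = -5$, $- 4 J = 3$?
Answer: $-1992380$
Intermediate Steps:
$J = - \frac{3}{4}$ ($J = \left(- \frac{1}{4}\right) 3 = - \frac{3}{4} \approx -0.75$)
$I{\left(g \right)} = 7$ ($I{\left(g \right)} = 2 - -5 = 2 + 5 = 7$)
$L{\left(s,w \right)} = -31 - 35 s - 5 s w$ ($L{\left(s,w \right)} = -1 + \left(\left(7 s + s w\right) + 6\right) \left(-5\right) = -1 + \left(6 + 7 s + s w\right) \left(-5\right) = -1 - \left(30 + 35 s + 5 s w\right) = -31 - 35 s - 5 s w$)
$- 65 L{\left(3,- \frac{9}{J} \right)} \left(-97\right) = - 65 \left(-31 - 105 - 15 \left(- \frac{9}{- \frac{3}{4}}\right)\right) \left(-97\right) = - 65 \left(-31 - 105 - 15 \left(\left(-9\right) \left(- \frac{4}{3}\right)\right)\right) \left(-97\right) = - 65 \left(-31 - 105 - 15 \cdot 12\right) \left(-97\right) = - 65 \left(-31 - 105 - 180\right) \left(-97\right) = \left(-65\right) \left(-316\right) \left(-97\right) = 20540 \left(-97\right) = -1992380$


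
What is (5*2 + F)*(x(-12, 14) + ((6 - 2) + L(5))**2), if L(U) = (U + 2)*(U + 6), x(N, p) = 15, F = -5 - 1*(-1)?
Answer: 39456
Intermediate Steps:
F = -4 (F = -5 + 1 = -4)
L(U) = (2 + U)*(6 + U)
(5*2 + F)*(x(-12, 14) + ((6 - 2) + L(5))**2) = (5*2 - 4)*(15 + ((6 - 2) + (12 + 5**2 + 8*5))**2) = (10 - 4)*(15 + (4 + (12 + 25 + 40))**2) = 6*(15 + (4 + 77)**2) = 6*(15 + 81**2) = 6*(15 + 6561) = 6*6576 = 39456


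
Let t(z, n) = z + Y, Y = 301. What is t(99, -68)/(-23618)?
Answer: -200/11809 ≈ -0.016936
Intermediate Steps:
t(z, n) = 301 + z (t(z, n) = z + 301 = 301 + z)
t(99, -68)/(-23618) = (301 + 99)/(-23618) = 400*(-1/23618) = -200/11809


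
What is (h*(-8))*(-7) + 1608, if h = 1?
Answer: 1664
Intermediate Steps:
(h*(-8))*(-7) + 1608 = (1*(-8))*(-7) + 1608 = -8*(-7) + 1608 = 56 + 1608 = 1664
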